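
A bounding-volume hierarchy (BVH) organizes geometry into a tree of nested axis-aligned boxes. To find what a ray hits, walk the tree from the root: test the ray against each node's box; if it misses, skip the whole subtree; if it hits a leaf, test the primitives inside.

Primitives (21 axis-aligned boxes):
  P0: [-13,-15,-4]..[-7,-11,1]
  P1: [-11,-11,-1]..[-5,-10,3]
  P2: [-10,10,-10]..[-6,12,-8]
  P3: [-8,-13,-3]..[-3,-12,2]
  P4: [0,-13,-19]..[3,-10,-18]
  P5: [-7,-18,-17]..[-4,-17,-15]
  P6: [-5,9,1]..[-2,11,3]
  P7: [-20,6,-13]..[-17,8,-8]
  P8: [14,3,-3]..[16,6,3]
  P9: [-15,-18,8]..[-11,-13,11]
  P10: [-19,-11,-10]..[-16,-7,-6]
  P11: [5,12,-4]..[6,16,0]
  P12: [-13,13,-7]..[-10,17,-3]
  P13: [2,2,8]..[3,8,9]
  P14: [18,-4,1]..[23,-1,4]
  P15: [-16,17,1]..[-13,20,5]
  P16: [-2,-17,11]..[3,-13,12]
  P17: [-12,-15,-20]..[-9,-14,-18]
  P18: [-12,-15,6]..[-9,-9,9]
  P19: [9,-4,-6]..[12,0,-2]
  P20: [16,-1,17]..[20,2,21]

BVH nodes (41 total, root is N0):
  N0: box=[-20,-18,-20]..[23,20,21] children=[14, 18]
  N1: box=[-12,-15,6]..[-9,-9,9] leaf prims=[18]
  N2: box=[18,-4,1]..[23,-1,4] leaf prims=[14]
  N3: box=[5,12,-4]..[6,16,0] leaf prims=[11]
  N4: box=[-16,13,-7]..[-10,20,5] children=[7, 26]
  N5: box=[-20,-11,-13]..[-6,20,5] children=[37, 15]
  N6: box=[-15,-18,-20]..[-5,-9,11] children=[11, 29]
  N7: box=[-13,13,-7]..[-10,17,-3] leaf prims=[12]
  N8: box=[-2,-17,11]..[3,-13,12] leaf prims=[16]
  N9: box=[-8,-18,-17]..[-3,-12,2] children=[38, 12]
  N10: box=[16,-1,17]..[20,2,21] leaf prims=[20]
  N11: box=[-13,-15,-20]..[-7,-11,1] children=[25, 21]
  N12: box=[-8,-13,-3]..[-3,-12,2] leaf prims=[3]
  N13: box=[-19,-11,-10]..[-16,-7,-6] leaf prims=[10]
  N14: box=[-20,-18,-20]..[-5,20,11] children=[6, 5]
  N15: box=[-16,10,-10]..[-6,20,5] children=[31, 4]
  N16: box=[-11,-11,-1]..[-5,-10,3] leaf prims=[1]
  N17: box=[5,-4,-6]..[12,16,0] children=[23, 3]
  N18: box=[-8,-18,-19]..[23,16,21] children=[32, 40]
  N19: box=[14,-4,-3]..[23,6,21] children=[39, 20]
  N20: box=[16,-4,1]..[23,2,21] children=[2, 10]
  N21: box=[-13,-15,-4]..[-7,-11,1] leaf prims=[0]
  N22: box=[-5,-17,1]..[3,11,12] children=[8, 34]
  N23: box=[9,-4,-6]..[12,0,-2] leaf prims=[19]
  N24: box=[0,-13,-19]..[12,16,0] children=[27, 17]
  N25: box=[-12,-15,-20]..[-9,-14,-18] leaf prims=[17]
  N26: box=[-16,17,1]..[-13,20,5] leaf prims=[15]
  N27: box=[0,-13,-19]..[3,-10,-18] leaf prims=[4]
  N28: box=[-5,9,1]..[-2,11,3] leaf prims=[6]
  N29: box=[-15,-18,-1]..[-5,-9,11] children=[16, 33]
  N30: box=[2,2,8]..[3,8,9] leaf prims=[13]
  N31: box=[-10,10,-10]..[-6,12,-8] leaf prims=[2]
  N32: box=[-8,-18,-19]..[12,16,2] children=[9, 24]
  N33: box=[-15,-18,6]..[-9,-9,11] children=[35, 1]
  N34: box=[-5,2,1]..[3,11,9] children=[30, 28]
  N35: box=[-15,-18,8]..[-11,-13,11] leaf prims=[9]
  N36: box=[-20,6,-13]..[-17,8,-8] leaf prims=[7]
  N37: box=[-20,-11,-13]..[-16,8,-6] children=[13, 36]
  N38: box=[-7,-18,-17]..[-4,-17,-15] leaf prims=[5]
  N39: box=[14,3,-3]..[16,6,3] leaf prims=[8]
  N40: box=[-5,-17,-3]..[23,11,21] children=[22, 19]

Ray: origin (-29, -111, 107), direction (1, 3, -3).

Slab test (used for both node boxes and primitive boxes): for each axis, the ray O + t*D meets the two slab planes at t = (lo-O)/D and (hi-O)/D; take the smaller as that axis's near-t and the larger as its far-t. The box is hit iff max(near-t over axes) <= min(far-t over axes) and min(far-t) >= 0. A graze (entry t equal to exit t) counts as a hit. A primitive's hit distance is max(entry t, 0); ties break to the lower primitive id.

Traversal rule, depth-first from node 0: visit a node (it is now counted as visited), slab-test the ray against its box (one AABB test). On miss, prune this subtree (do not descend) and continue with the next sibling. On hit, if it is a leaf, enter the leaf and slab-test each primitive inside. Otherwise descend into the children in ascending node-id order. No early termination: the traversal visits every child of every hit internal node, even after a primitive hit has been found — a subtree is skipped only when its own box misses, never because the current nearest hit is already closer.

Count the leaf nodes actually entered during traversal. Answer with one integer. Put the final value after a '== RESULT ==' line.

Trace the traversal:
N0 x:[9,52] y:[31,131/3] z:[86/3,127/3] -> hit [31,127/3], descend [14, 18]
  N14 x:[9,24] y:[31,131/3] z:[32,127/3] -> miss, prune
  N18 x:[21,52] y:[31,127/3] z:[86/3,42] -> hit [31,42], descend [32, 40]
    N32 x:[21,41] y:[31,127/3] z:[35,42] -> hit [35,41], descend [9, 24]
      N9 x:[21,26] y:[31,33] z:[35,124/3] -> miss, prune
      N24 x:[29,41] y:[98/3,127/3] z:[107/3,42] -> hit [107/3,41], descend [17, 27]
        N17 x:[34,41] y:[107/3,127/3] z:[107/3,113/3] -> hit [107/3,113/3], descend [3, 23]
          N3 x:[34,35] y:[41,127/3] z:[107/3,37] -> miss, prune
          N23 x:[38,41] y:[107/3,37] z:[109/3,113/3] -> miss, prune
        N27 x:[29,32] y:[98/3,101/3] z:[125/3,42] -> miss, prune
    N40 x:[24,52] y:[94/3,122/3] z:[86/3,110/3] -> hit [94/3,110/3], descend [19, 22]
      N19 x:[43,52] y:[107/3,39] z:[86/3,110/3] -> miss, prune
      N22 x:[24,32] y:[94/3,122/3] z:[95/3,106/3] -> hit [95/3,32], descend [8, 34]
        N8 x:[27,32] y:[94/3,98/3] z:[95/3,32] -> hit [95/3,32] leaf, test {P16@t=95/3}
        N34 x:[24,32] y:[113/3,122/3] z:[98/3,106/3] -> miss, prune

Visited [0, 14, 18, 32, 9, 24, 17, 3, 23, 27, 40, 19, 22, 8, 34]. Tests: 15 box, 1 leaf. Nearest: P16.

== RESULT ==
1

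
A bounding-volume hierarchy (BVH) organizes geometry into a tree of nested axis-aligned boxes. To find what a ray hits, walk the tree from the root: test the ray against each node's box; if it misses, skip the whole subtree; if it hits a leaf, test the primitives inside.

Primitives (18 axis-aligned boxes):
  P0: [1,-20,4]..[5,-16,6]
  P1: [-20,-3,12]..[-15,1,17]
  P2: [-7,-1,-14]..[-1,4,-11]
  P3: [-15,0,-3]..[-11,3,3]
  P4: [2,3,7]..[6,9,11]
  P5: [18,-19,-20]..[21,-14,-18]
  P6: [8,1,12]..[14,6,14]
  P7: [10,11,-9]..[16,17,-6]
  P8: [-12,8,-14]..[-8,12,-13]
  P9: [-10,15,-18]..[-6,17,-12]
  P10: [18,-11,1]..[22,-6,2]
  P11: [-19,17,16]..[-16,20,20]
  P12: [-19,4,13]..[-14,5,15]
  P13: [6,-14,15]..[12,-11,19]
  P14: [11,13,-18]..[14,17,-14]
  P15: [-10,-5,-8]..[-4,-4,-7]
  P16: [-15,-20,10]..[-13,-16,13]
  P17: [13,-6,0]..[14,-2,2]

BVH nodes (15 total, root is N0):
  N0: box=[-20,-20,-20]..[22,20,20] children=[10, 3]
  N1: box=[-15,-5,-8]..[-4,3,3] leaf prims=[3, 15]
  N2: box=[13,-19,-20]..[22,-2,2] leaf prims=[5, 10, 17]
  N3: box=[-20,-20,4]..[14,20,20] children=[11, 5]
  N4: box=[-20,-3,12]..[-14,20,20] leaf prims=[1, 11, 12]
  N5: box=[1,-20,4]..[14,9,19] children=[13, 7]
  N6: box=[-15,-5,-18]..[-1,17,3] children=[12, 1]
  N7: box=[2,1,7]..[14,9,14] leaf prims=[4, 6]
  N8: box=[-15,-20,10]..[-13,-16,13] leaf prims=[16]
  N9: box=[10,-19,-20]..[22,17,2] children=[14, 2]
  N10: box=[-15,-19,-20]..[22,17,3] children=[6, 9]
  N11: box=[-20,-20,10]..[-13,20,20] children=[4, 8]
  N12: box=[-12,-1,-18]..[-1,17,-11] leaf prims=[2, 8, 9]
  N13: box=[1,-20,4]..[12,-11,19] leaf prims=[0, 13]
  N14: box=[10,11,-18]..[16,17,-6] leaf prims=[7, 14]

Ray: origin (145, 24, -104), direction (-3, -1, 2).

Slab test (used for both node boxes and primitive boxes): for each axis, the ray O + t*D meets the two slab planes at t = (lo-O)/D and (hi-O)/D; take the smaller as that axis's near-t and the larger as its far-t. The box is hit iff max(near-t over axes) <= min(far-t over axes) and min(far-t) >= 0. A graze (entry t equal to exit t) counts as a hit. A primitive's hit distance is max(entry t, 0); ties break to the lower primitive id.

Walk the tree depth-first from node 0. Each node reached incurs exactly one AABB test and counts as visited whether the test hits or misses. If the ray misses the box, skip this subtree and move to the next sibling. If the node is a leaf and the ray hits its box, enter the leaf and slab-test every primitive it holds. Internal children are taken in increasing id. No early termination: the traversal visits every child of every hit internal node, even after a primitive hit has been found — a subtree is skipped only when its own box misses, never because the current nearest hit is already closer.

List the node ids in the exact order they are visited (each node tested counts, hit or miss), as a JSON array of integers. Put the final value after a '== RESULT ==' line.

Traverse from the root:
N0 x:[41,55] y:[4,44] z:[42,62] -> hit [42,44], descend [3, 10]
  N3 x:[131/3,55] y:[4,44] z:[54,62] -> miss, prune
  N10 x:[41,160/3] y:[7,43] z:[42,107/2] -> hit [42,43], descend [6, 9]
    N6 x:[146/3,160/3] y:[7,29] z:[43,107/2] -> miss, prune
    N9 x:[41,45] y:[7,43] z:[42,53] -> hit [42,43], descend [2, 14]
      N2 x:[41,44] y:[26,43] z:[42,53] -> hit [42,43] leaf, test {P5@t=42, P10(miss), P17(miss)}
      N14 x:[43,45] y:[7,13] z:[43,49] -> miss, prune

Summary -> nodes [0, 3, 10, 6, 9, 2, 14]; box-tests=7; leaf-entries=1; first=P5

== RESULT ==
[0, 3, 10, 6, 9, 2, 14]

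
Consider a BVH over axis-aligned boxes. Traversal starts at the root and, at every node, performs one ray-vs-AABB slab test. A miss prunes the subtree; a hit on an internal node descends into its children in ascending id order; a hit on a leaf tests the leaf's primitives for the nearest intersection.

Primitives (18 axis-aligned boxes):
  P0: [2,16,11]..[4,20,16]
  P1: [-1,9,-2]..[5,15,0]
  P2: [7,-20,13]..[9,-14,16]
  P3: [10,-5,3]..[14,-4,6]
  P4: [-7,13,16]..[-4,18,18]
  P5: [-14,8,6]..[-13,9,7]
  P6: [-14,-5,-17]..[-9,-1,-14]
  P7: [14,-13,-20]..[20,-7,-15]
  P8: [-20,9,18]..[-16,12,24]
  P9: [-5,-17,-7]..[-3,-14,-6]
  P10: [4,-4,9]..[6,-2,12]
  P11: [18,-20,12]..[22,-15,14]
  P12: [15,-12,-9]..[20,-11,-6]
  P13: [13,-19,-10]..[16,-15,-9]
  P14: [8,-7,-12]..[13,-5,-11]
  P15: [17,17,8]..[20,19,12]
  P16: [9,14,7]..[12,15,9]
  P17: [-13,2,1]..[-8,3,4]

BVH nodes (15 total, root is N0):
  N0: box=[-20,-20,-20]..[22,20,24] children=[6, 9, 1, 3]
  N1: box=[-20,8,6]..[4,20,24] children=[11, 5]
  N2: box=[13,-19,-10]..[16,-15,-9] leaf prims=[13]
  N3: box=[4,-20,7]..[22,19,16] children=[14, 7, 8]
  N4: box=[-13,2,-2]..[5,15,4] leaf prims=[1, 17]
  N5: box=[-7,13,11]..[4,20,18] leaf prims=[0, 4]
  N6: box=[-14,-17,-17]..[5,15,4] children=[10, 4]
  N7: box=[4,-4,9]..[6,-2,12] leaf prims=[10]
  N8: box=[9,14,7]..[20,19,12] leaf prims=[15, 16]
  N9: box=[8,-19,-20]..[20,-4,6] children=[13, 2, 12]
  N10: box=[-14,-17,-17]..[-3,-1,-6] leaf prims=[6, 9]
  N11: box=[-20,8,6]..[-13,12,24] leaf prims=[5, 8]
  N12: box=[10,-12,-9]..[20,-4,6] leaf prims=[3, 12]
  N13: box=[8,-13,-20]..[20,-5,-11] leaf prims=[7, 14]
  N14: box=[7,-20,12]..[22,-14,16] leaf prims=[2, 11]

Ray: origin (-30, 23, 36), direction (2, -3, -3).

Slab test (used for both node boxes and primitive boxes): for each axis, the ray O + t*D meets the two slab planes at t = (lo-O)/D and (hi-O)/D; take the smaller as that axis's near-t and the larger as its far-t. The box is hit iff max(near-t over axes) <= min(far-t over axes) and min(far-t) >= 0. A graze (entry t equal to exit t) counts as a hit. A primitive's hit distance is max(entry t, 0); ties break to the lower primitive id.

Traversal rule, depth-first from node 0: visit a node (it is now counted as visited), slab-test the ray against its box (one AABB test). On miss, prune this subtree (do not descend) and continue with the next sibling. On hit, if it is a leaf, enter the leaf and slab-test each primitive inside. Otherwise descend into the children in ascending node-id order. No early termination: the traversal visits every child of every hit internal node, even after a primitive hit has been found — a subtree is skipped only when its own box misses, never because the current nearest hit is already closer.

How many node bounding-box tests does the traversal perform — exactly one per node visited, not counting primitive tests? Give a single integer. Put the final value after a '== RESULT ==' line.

Walk:
N0 x:[5,26] y:[1,43/3] z:[4,56/3] -> hit [5,43/3], descend [1, 3, 6, 9]
  N1 x:[5,17] y:[1,5] z:[4,10] -> hit [5,5], descend [5, 11]
    N5 x:[23/2,17] y:[1,10/3] z:[6,25/3] -> miss, prune
    N11 x:[5,17/2] y:[11/3,5] z:[4,10] -> hit [5,5] leaf, test {P5(miss), P8(miss)}
  N3 x:[17,26] y:[4/3,43/3] z:[20/3,29/3] -> miss, prune
  N6 x:[8,35/2] y:[8/3,40/3] z:[32/3,53/3] -> hit [32/3,40/3], descend [4, 10]
    N4 x:[17/2,35/2] y:[8/3,7] z:[32/3,38/3] -> miss, prune
    N10 x:[8,27/2] y:[8,40/3] z:[14,53/3] -> miss, prune
  N9 x:[19,25] y:[9,14] z:[10,56/3] -> miss, prune

Summary -> nodes [0, 1, 5, 11, 3, 6, 4, 10, 9]; box-tests=9; leaf-entries=1; first=miss

== RESULT ==
9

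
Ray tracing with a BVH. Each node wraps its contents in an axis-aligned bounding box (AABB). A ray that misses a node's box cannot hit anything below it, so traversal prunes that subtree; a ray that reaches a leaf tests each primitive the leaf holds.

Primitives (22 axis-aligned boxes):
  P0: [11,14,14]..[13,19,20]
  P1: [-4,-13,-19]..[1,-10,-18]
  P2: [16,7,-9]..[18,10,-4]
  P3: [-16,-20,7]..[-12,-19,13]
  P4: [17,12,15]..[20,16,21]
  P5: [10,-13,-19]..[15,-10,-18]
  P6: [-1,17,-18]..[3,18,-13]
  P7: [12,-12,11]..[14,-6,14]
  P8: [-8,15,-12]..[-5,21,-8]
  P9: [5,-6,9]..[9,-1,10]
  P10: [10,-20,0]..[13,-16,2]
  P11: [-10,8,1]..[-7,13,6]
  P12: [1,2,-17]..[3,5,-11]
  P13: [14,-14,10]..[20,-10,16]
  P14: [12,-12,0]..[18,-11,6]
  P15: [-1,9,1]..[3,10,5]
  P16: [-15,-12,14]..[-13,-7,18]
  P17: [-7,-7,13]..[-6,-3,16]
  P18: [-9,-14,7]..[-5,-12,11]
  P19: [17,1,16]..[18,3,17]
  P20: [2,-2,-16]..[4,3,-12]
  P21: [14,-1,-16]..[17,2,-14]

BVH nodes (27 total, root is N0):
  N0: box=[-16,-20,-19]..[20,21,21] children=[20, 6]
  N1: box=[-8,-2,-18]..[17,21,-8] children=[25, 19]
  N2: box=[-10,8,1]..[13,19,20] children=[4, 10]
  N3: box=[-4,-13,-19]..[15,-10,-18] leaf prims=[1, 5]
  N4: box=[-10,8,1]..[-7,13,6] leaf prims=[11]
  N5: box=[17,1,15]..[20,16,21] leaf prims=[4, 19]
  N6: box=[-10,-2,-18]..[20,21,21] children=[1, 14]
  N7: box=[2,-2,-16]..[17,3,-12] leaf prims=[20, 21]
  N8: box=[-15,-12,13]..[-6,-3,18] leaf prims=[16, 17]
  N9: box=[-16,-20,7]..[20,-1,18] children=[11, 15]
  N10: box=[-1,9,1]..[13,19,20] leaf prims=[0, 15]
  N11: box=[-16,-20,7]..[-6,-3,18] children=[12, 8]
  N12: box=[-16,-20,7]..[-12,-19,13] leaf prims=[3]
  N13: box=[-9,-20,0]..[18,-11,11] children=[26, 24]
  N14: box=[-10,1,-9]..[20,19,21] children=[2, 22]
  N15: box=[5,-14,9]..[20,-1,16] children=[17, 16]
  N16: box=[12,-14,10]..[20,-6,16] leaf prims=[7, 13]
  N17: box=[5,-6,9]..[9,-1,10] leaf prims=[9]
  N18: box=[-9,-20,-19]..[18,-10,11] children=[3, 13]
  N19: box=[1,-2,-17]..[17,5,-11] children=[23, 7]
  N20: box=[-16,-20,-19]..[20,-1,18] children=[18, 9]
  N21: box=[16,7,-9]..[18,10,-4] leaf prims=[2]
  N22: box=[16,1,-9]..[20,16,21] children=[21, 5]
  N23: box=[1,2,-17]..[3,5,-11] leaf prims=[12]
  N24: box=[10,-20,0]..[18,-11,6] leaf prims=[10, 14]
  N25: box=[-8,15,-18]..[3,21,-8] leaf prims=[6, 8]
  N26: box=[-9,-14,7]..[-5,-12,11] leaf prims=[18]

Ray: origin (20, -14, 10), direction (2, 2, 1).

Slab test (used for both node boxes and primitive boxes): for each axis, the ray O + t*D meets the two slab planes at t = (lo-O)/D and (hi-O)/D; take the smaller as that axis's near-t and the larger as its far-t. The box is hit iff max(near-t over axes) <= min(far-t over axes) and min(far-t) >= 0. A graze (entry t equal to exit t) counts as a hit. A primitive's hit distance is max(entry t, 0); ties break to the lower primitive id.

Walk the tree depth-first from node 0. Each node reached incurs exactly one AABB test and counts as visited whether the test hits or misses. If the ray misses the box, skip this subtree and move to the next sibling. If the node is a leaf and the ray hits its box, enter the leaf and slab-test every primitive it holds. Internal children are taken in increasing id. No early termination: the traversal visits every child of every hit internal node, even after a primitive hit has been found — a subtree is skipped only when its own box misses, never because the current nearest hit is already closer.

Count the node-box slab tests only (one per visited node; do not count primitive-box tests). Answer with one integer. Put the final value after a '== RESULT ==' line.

Traverse from the root:
N0 x:[-18,0] y:[-3,35/2] z:[-29,11] -> hit [-3,0], descend [6, 20]
  N6 x:[-15,0] y:[6,35/2] z:[-28,11] -> miss, prune
  N20 x:[-18,0] y:[-3,13/2] z:[-29,8] -> hit [-3,0], descend [9, 18]
    N9 x:[-18,0] y:[-3,13/2] z:[-3,8] -> hit [-3,0], descend [11, 15]
      N11 x:[-18,-13] y:[-3,11/2] z:[-3,8] -> miss, prune
      N15 x:[-15/2,0] y:[0,13/2] z:[-1,6] -> hit [0,0], descend [16, 17]
        N16 x:[-4,0] y:[0,4] z:[0,6] -> hit [0,0] leaf, test {P7(miss), P13@t=0}
        N17 x:[-15/2,-11/2] y:[4,13/2] z:[-1,0] -> miss, prune
    N18 x:[-29/2,-1] y:[-3,2] z:[-29,1] -> miss, prune

Summary -> nodes [0, 6, 20, 9, 11, 15, 16, 17, 18]; box-tests=9; leaf-entries=1; first=P13

== RESULT ==
9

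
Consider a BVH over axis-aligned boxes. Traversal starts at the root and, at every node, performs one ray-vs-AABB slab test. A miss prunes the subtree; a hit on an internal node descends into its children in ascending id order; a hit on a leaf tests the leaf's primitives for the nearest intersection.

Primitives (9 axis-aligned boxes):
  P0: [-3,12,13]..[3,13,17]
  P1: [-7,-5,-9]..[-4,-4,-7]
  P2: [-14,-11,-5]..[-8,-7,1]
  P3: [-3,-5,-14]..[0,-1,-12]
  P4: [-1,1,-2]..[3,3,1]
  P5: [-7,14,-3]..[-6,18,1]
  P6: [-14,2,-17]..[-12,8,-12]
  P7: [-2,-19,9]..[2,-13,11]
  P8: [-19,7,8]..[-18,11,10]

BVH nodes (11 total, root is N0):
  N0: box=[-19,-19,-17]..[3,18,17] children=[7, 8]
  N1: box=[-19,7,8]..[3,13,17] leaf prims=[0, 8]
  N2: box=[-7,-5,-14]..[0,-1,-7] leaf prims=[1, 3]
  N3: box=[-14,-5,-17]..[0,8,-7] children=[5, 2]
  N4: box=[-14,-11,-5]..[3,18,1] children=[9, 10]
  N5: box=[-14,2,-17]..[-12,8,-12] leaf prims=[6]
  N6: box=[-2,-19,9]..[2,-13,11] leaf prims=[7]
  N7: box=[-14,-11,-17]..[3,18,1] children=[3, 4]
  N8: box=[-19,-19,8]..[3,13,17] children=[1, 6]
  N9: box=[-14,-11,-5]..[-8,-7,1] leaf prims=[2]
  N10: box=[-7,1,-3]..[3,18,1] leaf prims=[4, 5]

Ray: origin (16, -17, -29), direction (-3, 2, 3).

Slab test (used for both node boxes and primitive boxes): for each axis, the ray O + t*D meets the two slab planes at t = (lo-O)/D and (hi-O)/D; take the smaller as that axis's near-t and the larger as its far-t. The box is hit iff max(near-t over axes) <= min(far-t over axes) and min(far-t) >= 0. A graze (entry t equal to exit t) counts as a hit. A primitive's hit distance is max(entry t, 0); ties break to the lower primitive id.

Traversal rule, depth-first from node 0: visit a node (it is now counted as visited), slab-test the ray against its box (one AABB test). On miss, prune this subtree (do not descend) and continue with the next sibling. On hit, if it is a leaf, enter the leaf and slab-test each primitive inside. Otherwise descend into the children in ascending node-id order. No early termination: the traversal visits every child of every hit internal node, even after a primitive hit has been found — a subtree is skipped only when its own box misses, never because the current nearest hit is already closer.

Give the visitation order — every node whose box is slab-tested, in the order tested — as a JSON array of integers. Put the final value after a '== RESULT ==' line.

Traverse from the root:
N0 x:[13/3,35/3] y:[-1,35/2] z:[4,46/3] -> hit [13/3,35/3], descend [7, 8]
  N7 x:[13/3,10] y:[3,35/2] z:[4,10] -> hit [13/3,10], descend [3, 4]
    N3 x:[16/3,10] y:[6,25/2] z:[4,22/3] -> hit [6,22/3], descend [2, 5]
      N2 x:[16/3,23/3] y:[6,8] z:[5,22/3] -> hit [6,22/3] leaf, test {P1(miss), P3(miss)}
      N5 x:[28/3,10] y:[19/2,25/2] z:[4,17/3] -> miss, prune
    N4 x:[13/3,10] y:[3,35/2] z:[8,10] -> hit [8,10], descend [9, 10]
      N9 x:[8,10] y:[3,5] z:[8,10] -> miss, prune
      N10 x:[13/3,23/3] y:[9,35/2] z:[26/3,10] -> miss, prune
  N8 x:[13/3,35/3] y:[-1,15] z:[37/3,46/3] -> miss, prune

Summary -> nodes [0, 7, 3, 2, 5, 4, 9, 10, 8]; box-tests=9; leaf-entries=1; first=miss

== RESULT ==
[0, 7, 3, 2, 5, 4, 9, 10, 8]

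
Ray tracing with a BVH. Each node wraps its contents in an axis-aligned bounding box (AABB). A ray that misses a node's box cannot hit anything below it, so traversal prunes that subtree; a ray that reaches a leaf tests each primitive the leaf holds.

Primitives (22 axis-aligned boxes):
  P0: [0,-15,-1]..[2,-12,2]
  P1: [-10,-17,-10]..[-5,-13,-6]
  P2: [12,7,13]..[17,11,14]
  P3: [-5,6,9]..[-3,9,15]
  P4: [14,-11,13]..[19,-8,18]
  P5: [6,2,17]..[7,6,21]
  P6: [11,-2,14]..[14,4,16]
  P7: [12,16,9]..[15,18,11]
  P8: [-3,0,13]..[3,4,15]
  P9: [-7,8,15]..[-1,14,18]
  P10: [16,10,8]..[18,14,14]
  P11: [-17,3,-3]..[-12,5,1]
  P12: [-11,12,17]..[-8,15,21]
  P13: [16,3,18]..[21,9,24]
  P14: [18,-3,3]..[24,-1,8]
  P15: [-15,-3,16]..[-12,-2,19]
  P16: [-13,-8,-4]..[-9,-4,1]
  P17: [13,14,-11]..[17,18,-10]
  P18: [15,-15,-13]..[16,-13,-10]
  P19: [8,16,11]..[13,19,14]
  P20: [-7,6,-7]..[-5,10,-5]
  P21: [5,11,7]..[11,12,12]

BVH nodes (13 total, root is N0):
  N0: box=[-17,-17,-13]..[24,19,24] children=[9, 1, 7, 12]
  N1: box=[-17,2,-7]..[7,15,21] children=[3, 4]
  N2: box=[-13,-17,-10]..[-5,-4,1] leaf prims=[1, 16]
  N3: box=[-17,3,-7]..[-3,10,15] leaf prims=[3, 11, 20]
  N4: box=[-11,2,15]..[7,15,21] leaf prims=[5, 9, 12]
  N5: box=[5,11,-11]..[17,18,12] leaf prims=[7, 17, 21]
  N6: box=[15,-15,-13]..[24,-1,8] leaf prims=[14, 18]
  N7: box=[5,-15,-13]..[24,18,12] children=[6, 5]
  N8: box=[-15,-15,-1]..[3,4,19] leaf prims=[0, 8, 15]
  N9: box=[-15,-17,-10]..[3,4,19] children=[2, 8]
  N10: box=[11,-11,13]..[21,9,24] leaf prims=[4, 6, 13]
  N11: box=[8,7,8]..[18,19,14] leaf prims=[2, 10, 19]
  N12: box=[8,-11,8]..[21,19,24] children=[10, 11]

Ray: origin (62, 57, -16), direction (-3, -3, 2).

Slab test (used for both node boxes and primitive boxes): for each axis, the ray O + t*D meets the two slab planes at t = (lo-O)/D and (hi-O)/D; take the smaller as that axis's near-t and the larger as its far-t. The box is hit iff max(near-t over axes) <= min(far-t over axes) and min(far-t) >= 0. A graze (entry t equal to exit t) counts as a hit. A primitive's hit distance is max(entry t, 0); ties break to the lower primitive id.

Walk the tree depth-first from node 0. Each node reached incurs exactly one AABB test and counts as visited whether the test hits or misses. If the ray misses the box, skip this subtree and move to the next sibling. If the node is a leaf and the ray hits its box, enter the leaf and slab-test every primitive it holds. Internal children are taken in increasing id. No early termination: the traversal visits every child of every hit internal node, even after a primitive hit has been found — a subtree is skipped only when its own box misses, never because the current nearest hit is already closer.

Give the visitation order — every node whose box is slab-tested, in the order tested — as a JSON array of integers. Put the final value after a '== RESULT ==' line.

Walk:
N0 x:[38/3,79/3] y:[38/3,74/3] z:[3/2,20] -> hit [38/3,20], descend [1, 7, 9, 12]
  N1 x:[55/3,79/3] y:[14,55/3] z:[9/2,37/2] -> hit [55/3,55/3], descend [3, 4]
    N3 x:[65/3,79/3] y:[47/3,18] z:[9/2,31/2] -> miss, prune
    N4 x:[55/3,73/3] y:[14,55/3] z:[31/2,37/2] -> hit [55/3,55/3] leaf, test {P5@t=55/3, P9(miss), P12(miss)}
  N7 x:[38/3,19] y:[13,24] z:[3/2,14] -> hit [13,14], descend [5, 6]
    N5 x:[15,19] y:[13,46/3] z:[5/2,14] -> miss, prune
    N6 x:[38/3,47/3] y:[58/3,24] z:[3/2,12] -> miss, prune
  N9 x:[59/3,77/3] y:[53/3,74/3] z:[3,35/2] -> miss, prune
  N12 x:[41/3,18] y:[38/3,68/3] z:[12,20] -> hit [41/3,18], descend [10, 11]
    N10 x:[41/3,17] y:[16,68/3] z:[29/2,20] -> hit [16,17] leaf, test {P4(miss), P6(miss), P13(miss)}
    N11 x:[44/3,18] y:[38/3,50/3] z:[12,15] -> hit [44/3,15] leaf, test {P2(miss), P10@t=44/3, P19(miss)}

11 AABB tests over nodes [0, 1, 3, 4, 7, 5, 6, 9, 12, 10, 11]; 3 leaves entered; closest P10.

== RESULT ==
[0, 1, 3, 4, 7, 5, 6, 9, 12, 10, 11]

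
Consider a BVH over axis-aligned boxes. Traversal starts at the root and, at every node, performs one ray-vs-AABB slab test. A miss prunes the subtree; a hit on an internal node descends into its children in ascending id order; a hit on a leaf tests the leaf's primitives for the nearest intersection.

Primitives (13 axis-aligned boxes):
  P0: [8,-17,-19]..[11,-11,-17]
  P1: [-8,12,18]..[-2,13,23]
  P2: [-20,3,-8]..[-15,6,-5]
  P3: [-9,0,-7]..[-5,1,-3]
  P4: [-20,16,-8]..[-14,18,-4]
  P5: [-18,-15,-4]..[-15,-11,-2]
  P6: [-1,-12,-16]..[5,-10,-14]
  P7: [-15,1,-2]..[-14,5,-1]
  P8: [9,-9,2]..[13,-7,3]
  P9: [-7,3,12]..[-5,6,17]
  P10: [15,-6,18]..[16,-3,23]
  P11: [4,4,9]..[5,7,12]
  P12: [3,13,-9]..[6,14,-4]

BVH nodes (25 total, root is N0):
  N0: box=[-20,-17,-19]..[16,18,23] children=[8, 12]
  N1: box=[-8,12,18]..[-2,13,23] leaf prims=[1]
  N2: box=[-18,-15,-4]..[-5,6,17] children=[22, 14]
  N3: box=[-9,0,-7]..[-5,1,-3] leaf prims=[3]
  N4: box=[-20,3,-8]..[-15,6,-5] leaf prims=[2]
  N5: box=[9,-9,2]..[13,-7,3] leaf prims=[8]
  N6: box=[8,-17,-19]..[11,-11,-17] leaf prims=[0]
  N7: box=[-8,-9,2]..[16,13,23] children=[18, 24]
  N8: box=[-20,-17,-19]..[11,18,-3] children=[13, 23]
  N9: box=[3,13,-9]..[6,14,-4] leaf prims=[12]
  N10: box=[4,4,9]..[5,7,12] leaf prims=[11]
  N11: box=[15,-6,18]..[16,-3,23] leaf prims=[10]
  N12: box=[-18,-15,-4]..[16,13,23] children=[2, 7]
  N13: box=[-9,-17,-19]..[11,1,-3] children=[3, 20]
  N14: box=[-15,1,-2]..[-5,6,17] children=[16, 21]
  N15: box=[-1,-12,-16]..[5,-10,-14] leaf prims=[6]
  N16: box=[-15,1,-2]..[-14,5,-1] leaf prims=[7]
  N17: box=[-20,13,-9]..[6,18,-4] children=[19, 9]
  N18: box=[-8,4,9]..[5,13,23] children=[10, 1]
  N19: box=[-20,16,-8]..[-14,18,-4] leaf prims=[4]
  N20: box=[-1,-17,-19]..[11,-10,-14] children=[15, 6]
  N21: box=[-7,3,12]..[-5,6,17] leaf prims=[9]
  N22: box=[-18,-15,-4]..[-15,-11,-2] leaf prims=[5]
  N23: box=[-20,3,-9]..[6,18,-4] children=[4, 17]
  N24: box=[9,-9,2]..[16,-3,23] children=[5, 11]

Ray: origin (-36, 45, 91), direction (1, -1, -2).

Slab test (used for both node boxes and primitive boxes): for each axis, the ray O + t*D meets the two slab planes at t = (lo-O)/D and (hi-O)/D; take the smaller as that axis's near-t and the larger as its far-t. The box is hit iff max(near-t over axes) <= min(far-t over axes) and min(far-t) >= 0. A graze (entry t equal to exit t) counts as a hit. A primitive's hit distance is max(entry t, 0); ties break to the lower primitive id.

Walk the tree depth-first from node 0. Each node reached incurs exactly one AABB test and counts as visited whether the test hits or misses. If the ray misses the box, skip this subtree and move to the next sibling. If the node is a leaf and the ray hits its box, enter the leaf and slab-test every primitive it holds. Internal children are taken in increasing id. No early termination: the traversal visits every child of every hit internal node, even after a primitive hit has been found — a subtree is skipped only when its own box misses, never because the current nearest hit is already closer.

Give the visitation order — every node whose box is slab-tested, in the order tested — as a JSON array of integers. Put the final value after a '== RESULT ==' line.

Trace the traversal:
N0 x:[16,52] y:[27,62] z:[34,55] -> hit [34,52], descend [8, 12]
  N8 x:[16,47] y:[27,62] z:[47,55] -> hit [47,47], descend [13, 23]
    N13 x:[27,47] y:[44,62] z:[47,55] -> hit [47,47], descend [3, 20]
      N3 x:[27,31] y:[44,45] z:[47,49] -> miss, prune
      N20 x:[35,47] y:[55,62] z:[105/2,55] -> miss, prune
    N23 x:[16,42] y:[27,42] z:[95/2,50] -> miss, prune
  N12 x:[18,52] y:[32,60] z:[34,95/2] -> hit [34,95/2], descend [2, 7]
    N2 x:[18,31] y:[39,60] z:[37,95/2] -> miss, prune
    N7 x:[28,52] y:[32,54] z:[34,89/2] -> hit [34,89/2], descend [18, 24]
      N18 x:[28,41] y:[32,41] z:[34,41] -> hit [34,41], descend [1, 10]
        N1 x:[28,34] y:[32,33] z:[34,73/2] -> miss, prune
        N10 x:[40,41] y:[38,41] z:[79/2,41] -> hit [40,41] leaf, test {P11@t=40}
      N24 x:[45,52] y:[48,54] z:[34,89/2] -> miss, prune

13 AABB tests over nodes [0, 8, 13, 3, 20, 23, 12, 2, 7, 18, 1, 10, 24]; 1 leaf entered; closest P11.

== RESULT ==
[0, 8, 13, 3, 20, 23, 12, 2, 7, 18, 1, 10, 24]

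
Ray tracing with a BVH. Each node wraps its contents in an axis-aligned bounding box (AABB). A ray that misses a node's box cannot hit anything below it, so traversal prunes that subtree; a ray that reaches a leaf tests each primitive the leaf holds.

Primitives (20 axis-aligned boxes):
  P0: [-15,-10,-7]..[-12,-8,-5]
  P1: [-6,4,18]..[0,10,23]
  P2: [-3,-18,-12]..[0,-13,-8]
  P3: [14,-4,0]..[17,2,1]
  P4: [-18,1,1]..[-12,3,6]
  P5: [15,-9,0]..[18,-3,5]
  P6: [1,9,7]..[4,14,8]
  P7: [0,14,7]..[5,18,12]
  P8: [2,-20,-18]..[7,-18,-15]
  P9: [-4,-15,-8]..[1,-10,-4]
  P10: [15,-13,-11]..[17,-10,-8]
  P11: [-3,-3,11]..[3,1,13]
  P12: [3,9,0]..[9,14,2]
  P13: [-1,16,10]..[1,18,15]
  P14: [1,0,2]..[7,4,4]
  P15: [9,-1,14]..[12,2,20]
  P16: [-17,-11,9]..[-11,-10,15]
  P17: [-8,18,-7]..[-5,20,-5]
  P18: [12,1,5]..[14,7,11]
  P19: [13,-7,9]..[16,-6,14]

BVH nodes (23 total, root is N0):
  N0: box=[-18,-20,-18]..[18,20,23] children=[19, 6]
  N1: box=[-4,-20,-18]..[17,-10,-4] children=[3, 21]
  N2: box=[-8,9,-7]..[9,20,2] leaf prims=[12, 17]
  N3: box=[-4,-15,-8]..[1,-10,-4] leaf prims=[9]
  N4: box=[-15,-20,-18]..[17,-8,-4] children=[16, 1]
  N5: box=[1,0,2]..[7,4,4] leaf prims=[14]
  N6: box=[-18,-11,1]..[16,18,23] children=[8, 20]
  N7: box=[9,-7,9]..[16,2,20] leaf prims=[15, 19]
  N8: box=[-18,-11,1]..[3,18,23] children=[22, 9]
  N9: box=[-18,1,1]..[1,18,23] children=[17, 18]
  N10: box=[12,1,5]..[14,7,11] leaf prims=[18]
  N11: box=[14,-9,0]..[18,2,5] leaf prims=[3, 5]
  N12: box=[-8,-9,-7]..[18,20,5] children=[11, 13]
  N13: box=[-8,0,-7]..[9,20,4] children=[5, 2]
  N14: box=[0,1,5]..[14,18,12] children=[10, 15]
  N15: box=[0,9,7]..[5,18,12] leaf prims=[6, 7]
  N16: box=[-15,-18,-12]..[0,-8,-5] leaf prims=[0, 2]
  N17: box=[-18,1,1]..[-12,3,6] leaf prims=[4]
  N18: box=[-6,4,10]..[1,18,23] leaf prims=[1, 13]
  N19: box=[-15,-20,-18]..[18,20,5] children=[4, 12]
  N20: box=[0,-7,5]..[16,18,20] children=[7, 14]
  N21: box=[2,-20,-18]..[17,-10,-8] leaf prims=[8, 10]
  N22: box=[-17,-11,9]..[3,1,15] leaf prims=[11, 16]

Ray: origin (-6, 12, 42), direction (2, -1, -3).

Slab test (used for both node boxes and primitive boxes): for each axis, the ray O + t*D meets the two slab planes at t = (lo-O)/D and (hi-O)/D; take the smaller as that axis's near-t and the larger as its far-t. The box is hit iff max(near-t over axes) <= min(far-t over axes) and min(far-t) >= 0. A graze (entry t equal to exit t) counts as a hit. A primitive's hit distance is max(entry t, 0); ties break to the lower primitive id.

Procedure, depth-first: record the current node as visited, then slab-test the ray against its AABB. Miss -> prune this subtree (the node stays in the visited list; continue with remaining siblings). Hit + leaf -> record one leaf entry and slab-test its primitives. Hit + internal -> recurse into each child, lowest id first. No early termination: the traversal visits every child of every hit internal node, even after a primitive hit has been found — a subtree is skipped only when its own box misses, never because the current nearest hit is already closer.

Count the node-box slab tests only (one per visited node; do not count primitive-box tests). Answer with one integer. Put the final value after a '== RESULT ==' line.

Trace the traversal:
N0 x:[-6,12] y:[-8,32] z:[19/3,20] -> hit [19/3,12], descend [6, 19]
  N6 x:[-6,11] y:[-6,23] z:[19/3,41/3] -> hit [19/3,11], descend [8, 20]
    N8 x:[-6,9/2] y:[-6,23] z:[19/3,41/3] -> miss, prune
    N20 x:[3,11] y:[-6,19] z:[22/3,37/3] -> hit [22/3,11], descend [7, 14]
      N7 x:[15/2,11] y:[10,19] z:[22/3,11] -> hit [10,11] leaf, test {P15(miss), P19(miss)}
      N14 x:[3,10] y:[-6,11] z:[10,37/3] -> hit [10,10], descend [10, 15]
        N10 x:[9,10] y:[5,11] z:[31/3,37/3] -> miss, prune
        N15 x:[3,11/2] y:[-6,3] z:[10,35/3] -> miss, prune
  N19 x:[-9/2,12] y:[-8,32] z:[37/3,20] -> miss, prune

order=[0, 6, 8, 20, 7, 14, 10, 15, 19]  |boxes|=9  |leaves|=1  hit=miss

== RESULT ==
9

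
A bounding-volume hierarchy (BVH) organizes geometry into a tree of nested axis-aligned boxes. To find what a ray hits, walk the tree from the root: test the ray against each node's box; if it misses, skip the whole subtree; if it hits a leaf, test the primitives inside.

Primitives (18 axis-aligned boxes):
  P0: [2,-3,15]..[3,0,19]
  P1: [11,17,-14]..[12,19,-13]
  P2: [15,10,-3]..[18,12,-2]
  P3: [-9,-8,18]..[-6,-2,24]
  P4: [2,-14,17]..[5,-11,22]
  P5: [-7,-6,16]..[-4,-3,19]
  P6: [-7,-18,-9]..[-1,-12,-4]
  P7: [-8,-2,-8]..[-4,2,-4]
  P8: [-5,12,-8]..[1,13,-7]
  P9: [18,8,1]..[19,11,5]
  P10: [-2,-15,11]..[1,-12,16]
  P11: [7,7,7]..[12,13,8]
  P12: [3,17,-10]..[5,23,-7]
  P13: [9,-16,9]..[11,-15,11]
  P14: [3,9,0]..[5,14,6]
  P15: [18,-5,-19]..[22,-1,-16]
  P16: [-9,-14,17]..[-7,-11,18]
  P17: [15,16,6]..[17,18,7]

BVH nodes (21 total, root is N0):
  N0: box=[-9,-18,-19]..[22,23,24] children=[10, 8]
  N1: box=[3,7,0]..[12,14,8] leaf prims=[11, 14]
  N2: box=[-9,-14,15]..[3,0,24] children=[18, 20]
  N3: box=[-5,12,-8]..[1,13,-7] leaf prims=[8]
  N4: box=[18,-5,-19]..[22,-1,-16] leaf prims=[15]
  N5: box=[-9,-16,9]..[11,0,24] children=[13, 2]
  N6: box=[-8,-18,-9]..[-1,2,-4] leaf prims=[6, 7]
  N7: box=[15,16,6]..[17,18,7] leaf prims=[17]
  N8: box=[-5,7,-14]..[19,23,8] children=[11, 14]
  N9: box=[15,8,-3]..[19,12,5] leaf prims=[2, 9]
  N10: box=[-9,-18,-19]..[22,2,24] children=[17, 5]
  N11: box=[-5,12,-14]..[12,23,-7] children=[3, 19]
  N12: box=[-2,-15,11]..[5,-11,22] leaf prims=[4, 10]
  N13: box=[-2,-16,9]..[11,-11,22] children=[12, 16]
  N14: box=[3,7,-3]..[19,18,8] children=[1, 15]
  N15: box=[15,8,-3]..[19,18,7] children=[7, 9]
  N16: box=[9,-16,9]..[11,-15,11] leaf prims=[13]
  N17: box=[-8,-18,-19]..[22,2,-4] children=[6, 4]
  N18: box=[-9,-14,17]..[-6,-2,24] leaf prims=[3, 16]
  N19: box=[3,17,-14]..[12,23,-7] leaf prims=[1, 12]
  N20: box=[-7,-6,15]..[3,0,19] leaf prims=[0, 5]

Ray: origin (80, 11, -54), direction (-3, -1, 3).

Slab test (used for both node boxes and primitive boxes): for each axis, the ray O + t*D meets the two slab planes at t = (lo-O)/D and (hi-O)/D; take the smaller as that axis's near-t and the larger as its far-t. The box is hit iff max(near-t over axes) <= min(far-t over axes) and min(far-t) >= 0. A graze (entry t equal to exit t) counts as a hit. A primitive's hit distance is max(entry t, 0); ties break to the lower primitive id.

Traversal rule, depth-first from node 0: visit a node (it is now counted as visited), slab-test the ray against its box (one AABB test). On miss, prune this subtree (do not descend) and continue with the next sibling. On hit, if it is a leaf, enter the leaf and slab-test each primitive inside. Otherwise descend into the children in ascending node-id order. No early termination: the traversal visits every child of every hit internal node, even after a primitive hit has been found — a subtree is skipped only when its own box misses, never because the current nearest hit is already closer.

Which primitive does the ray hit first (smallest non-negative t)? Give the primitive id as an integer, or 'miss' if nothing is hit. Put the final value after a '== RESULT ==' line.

Trace the traversal:
N0 x:[58/3,89/3] y:[-12,29] z:[35/3,26] -> hit [58/3,26], descend [8, 10]
  N8 x:[61/3,85/3] y:[-12,4] z:[40/3,62/3] -> miss, prune
  N10 x:[58/3,89/3] y:[9,29] z:[35/3,26] -> hit [58/3,26], descend [5, 17]
    N5 x:[23,89/3] y:[11,27] z:[21,26] -> hit [23,26], descend [2, 13]
      N2 x:[77/3,89/3] y:[11,25] z:[23,26] -> miss, prune
      N13 x:[23,82/3] y:[22,27] z:[21,76/3] -> hit [23,76/3], descend [12, 16]
        N12 x:[25,82/3] y:[22,26] z:[65/3,76/3] -> hit [25,76/3] leaf, test {P4@t=25, P10(miss)}
        N16 x:[23,71/3] y:[26,27] z:[21,65/3] -> miss, prune
    N17 x:[58/3,88/3] y:[9,29] z:[35/3,50/3] -> miss, prune

9 AABB tests over nodes [0, 8, 10, 5, 2, 13, 12, 16, 17]; 1 leaf entered; closest P4.

== RESULT ==
4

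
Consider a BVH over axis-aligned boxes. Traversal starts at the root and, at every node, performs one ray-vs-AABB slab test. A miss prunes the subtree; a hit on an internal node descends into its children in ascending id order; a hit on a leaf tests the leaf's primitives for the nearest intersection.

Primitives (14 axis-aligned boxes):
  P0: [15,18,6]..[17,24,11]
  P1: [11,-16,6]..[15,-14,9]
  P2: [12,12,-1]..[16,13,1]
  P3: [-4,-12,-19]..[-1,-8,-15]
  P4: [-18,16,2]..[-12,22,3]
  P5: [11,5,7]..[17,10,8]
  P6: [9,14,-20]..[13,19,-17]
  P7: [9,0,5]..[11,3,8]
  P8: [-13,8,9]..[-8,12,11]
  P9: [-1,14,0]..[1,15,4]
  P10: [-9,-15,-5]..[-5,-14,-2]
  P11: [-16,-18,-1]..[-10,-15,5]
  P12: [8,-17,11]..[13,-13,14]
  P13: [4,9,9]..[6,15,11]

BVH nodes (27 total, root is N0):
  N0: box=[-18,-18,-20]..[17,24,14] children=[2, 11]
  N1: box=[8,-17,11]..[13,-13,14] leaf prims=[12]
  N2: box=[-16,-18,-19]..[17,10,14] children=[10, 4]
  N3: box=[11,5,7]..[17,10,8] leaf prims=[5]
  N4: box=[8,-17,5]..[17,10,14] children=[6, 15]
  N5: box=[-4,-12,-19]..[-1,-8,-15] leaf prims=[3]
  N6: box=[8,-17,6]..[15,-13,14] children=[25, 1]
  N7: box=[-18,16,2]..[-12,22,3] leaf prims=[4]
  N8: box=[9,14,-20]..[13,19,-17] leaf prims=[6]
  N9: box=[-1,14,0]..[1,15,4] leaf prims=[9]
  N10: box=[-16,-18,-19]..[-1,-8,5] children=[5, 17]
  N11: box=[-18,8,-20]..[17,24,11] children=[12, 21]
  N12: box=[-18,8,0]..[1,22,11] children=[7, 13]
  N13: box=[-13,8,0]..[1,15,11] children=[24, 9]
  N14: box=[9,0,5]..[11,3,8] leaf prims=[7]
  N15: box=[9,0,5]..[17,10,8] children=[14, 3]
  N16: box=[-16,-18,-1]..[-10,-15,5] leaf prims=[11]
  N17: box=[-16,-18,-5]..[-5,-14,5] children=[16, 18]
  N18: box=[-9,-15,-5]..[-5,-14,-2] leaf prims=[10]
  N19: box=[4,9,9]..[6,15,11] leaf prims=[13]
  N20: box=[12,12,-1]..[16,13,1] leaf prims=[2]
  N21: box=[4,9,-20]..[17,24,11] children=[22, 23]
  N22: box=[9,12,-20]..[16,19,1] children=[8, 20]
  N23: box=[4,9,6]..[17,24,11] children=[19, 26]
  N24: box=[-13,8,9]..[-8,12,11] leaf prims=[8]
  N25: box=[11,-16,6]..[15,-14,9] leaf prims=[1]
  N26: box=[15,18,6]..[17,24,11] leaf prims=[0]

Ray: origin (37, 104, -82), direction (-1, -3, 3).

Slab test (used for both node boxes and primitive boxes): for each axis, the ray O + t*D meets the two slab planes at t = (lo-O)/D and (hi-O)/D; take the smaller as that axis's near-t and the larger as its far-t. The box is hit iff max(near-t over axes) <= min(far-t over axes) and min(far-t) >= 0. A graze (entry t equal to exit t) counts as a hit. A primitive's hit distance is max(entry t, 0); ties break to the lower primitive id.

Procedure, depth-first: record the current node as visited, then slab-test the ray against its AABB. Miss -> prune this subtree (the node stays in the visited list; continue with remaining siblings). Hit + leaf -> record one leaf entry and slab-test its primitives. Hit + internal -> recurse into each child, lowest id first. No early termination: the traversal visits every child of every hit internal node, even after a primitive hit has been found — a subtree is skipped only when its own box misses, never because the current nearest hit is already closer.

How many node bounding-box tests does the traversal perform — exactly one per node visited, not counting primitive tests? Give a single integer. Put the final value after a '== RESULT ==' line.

Trace the traversal:
N0 x:[20,55] y:[80/3,122/3] z:[62/3,32] -> hit [80/3,32], descend [2, 11]
  N2 x:[20,53] y:[94/3,122/3] z:[21,32] -> hit [94/3,32], descend [4, 10]
    N4 x:[20,29] y:[94/3,121/3] z:[29,32] -> miss, prune
    N10 x:[38,53] y:[112/3,122/3] z:[21,29] -> miss, prune
  N11 x:[20,55] y:[80/3,32] z:[62/3,31] -> hit [80/3,31], descend [12, 21]
    N12 x:[36,55] y:[82/3,32] z:[82/3,31] -> miss, prune
    N21 x:[20,33] y:[80/3,95/3] z:[62/3,31] -> hit [80/3,31], descend [22, 23]
      N22 x:[21,28] y:[85/3,92/3] z:[62/3,83/3] -> miss, prune
      N23 x:[20,33] y:[80/3,95/3] z:[88/3,31] -> hit [88/3,31], descend [19, 26]
        N19 x:[31,33] y:[89/3,95/3] z:[91/3,31] -> hit [31,31] leaf, test {P13@t=31}
        N26 x:[20,22] y:[80/3,86/3] z:[88/3,31] -> miss, prune

Visited [0, 2, 4, 10, 11, 12, 21, 22, 23, 19, 26]. Tests: 11 box, 1 leaf. Nearest: P13.

== RESULT ==
11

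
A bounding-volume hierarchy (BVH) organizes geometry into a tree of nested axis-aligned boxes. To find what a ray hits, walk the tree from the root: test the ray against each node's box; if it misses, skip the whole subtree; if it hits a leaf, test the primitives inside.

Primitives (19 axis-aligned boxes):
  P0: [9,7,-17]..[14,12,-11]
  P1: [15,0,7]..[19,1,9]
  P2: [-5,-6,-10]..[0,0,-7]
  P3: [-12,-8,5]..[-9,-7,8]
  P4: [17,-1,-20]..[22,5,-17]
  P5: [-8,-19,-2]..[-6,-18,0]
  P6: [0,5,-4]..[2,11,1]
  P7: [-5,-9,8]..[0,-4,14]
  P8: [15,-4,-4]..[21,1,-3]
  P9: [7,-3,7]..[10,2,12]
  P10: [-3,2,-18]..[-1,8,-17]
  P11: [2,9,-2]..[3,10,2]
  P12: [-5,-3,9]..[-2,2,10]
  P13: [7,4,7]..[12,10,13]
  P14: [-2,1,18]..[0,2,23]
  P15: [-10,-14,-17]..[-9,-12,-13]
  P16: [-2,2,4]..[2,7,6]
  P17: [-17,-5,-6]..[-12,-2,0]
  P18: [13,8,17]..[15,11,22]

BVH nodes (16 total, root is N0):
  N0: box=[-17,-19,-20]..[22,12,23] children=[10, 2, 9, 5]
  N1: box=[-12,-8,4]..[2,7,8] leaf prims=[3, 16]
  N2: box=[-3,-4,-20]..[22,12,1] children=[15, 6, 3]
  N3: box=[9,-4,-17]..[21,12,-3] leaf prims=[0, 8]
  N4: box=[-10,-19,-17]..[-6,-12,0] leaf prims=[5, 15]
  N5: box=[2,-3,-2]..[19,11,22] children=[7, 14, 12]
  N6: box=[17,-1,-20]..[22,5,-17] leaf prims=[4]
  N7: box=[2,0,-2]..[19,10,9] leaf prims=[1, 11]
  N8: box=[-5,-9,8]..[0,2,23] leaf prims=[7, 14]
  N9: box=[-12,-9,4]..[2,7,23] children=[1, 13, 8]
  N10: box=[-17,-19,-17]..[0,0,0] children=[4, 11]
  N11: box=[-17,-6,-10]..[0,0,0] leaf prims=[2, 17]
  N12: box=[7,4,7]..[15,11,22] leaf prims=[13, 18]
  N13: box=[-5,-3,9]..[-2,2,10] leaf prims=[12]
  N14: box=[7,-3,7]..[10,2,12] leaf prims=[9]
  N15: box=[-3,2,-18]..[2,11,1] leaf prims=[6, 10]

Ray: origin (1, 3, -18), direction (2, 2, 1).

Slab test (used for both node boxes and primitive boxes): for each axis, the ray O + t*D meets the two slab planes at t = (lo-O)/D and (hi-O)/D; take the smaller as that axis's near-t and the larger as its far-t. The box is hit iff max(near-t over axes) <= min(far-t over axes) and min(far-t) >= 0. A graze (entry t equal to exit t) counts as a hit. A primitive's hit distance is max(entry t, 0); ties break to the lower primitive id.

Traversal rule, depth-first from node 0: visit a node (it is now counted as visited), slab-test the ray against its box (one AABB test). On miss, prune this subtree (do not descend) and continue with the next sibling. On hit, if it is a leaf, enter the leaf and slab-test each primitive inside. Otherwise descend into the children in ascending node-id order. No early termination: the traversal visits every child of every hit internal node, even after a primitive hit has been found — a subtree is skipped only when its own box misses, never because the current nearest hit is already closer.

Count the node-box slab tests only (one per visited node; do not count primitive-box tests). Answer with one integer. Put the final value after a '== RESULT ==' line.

Trace the traversal:
N0 x:[-9,21/2] y:[-11,9/2] z:[-2,41] -> hit [-2,9/2], descend [2, 5, 9, 10]
  N2 x:[-2,21/2] y:[-7/2,9/2] z:[-2,19] -> hit [-2,9/2], descend [3, 6, 15]
    N3 x:[4,10] y:[-7/2,9/2] z:[1,15] -> hit [4,9/2] leaf, test {P0@t=4, P8(miss)}
    N6 x:[8,21/2] y:[-2,1] z:[-2,1] -> miss, prune
    N15 x:[-2,1/2] y:[-1/2,4] z:[0,19] -> hit [0,1/2] leaf, test {P6(miss), P10(miss)}
  N5 x:[1/2,9] y:[-3,4] z:[16,40] -> miss, prune
  N9 x:[-13/2,1/2] y:[-6,2] z:[22,41] -> miss, prune
  N10 x:[-9,-1/2] y:[-11,-3/2] z:[1,18] -> miss, prune

order=[0, 2, 3, 6, 15, 5, 9, 10]  |boxes|=8  |leaves|=2  hit=P0

== RESULT ==
8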